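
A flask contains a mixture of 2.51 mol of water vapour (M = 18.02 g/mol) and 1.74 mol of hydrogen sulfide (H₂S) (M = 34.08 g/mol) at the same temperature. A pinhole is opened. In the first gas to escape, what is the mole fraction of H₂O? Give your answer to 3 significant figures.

0.665

Each component's effusion rate ∝ (its partial pressure)·(1/√M) ∝ n_i/√M_i.
So x_H₂O in the escaping gas = (n_H₂O/√M_H₂O) / Σ(n_i/√M_i)
= (2.51/√18.02) / (2.51/√18.02 + 1.74/√34.08) = 0.5913/(0.5913 + 0.2981) = 0.665.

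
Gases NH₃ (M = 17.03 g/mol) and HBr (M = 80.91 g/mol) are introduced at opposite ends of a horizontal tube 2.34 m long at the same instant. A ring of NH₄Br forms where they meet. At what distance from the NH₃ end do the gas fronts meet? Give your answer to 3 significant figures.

Distances travelled in equal time are proportional to diffusion rates, so d_NH₃/d_HBr = √(M_HBr/M_NH₃) = √(80.91/17.03) = 2.180.
With d_NH₃ + d_HBr = 2.34 m, d_HBr = 2.34/(1 + 2.180) = 0.7359 m.
d_NH₃ = 2.34 − 0.7359 = 1.60 m.

1.60 m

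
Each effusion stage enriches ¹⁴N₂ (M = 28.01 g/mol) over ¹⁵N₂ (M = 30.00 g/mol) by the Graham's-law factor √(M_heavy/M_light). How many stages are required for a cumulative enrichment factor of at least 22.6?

With α = √(30.00/28.01) per stage, ln α = ½ ln(1.07105) = 0.03432.
Need α^N ≥ 22.6 ⇒ N ≥ ln(22.6) / ln α = 3.118 / 0.03432 = 90.85.
Rounding up, N = 91 stages.

91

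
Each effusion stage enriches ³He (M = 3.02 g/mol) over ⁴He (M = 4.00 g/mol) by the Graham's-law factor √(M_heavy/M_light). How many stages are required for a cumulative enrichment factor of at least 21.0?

Single-stage factor α = √(4.00/3.02), so ln α = ½ ln(1.32450) = 0.1405.
Need α^N ≥ 21.0 ⇒ N ≥ ln(21.0) / ln α = 3.045 / 0.1405 = 21.67.
Rounding up, N = 22 stages.

22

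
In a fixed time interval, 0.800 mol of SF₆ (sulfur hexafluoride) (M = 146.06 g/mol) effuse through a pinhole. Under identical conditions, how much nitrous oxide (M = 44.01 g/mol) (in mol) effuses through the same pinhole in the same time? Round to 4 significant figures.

Since effusion rate ∝ 1/√M, rate_N₂O/rate_SF₆ = √(M_SF₆/M_N₂O) = √(146.06/44.01) = √3.319 = 1.822.
So the amount for N₂O is 0.800 × 1.822 = 1.457 mol.

1.457 mol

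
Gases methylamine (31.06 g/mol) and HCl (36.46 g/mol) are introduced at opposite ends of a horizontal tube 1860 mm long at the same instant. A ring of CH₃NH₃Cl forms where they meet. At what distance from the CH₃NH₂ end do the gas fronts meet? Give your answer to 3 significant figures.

Graham's law gives d_CH₃NH₂/d_HCl = rate_CH₃NH₂/rate_HCl = √(M_HCl/M_CH₃NH₂) = √(36.46/31.06) = 1.083.
With d_CH₃NH₂ + d_HCl = 1860 mm, d_HCl = 1860/(1 + 1.083) = 892.8 mm.
d_CH₃NH₂ = 1860 − 892.8 = 967 mm.

967 mm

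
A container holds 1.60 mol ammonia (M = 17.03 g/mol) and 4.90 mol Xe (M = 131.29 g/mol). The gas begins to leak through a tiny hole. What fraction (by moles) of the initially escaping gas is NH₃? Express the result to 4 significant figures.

0.4755

Effusion rate of each component ∝ n_i/√M_i (partial pressure × 1/√M).
So x_NH₃ in the escaping gas = (n_NH₃/√M_NH₃) / Σ(n_i/√M_i)
= (1.60/√17.03) / (1.60/√17.03 + 4.90/√131.29) = 0.3877/(0.3877 + 0.4276) = 0.4755.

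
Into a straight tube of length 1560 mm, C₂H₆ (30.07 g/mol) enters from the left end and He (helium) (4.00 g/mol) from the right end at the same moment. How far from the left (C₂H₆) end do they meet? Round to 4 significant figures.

The fronts meet when d_C₂H₆ + d_He = L with d_C₂H₆/d_He = √(M_He/M_C₂H₆) (Graham's law). Here √(M_He/M_C₂H₆) = √(4.00/30.07) = 0.3647.
With d_C₂H₆ + d_He = 1560 mm, d_He = 1560/(1 + 0.3647) = 1143 mm.
d_C₂H₆ = 1560 − 1143 = 416.9 mm.

416.9 mm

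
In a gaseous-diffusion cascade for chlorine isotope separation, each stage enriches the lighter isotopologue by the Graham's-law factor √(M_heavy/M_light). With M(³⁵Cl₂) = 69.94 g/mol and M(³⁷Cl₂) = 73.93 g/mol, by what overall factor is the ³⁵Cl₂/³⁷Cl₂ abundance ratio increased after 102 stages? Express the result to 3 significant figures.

16.9

After 102 stages the ratio has grown by (√(73.93/69.94))^102 = (73.93/69.94)^(102/2).
= 1.05705^51 = 16.9.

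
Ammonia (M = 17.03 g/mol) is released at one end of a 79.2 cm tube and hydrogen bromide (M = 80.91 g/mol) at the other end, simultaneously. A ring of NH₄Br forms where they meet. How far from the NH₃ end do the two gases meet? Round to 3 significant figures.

54.3 cm

Graham's law gives d_NH₃/d_HBr = rate_NH₃/rate_HBr = √(M_HBr/M_NH₃) = √(80.91/17.03) = 2.180.
With d_NH₃ + d_HBr = 79.2 cm, d_HBr = 79.2/(1 + 2.180) = 24.91 cm.
d_NH₃ = 79.2 − 24.91 = 54.3 cm.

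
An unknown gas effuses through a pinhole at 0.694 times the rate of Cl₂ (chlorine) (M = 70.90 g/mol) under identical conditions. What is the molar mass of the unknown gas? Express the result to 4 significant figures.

147.2 g/mol

Using Graham's law: rate_X/rate_Cl₂ = √(M_Cl₂/M_X).
0.694 = √(70.90/M_X)
M_X = 70.90 / 0.694² = 70.90 / 0.4816 = 147.2 g/mol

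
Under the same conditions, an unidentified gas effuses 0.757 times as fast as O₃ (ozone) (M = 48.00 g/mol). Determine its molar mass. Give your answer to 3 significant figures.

83.8 g/mol

Since effusion rate ∝ 1/√M, rate_X/rate_O₃ = √(M_O₃/M_X).
0.757 = √(48.00/M_X)
M_X = 48.00 / 0.757² = 48.00 / 0.5730 = 83.8 g/mol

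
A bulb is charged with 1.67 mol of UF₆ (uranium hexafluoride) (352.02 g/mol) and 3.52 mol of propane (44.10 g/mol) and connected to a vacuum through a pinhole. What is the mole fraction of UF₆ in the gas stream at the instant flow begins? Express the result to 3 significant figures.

Rate_i ∝ x_i/√M_i (Graham's law weighted by mole fraction), so the effusate composition follows n_i/√M_i.
x_UF₆(eff) = (n_UF₆/√M_UF₆) / (n_UF₆/√M_UF₆ + n_C₃H₈/√M_C₃H₈)
= (1.67/√352.02) / (1.67/√352.02 + 3.52/√44.10) = 0.08901/(0.08901 + 0.5301) = 0.144.

0.144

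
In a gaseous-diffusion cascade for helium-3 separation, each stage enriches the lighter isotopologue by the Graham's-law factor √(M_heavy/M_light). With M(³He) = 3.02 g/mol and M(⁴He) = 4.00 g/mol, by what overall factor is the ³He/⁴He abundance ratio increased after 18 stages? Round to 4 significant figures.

12.55

The single-stage factor is √(M_heavy/M_light), so 18 stages give [√(4.00/3.02)]^18 = (4.00/3.02)^(18/2).
= 1.32450^9 = 12.55.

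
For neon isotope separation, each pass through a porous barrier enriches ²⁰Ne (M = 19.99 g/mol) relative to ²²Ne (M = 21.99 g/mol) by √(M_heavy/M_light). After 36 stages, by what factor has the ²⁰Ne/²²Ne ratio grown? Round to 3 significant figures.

5.56

Each stage multiplies the ratio by α = √(21.99/19.99), so after 36 stages the overall factor is α^36 = (21.99/19.99)^(36/2).
= 1.10005^18 = 5.56.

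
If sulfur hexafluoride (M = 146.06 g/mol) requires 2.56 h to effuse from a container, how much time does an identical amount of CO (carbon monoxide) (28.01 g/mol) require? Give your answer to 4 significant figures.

Using Graham's law: t_CO/t_SF₆ = √(M_CO/M_SF₆) = √(28.01/146.06) = √0.1918 = 0.4379.
So the time for CO is 2.56 × 0.4379 = 1.121 h.

1.121 h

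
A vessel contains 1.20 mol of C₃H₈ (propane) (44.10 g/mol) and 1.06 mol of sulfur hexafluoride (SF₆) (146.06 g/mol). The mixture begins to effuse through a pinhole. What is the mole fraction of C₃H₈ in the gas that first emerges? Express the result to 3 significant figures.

Each component's effusion rate ∝ (its partial pressure)·(1/√M) ∝ n_i/√M_i.
So x_C₃H₈ in the escaping gas = (n_C₃H₈/√M_C₃H₈) / Σ(n_i/√M_i)
= (1.20/√44.10) / (1.20/√44.10 + 1.06/√146.06) = 0.1807/(0.1807 + 0.08771) = 0.673.

0.673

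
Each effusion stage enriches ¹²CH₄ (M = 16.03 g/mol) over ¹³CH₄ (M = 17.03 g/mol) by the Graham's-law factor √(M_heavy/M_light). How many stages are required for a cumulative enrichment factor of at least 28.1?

Single-stage factor α = √(17.03/16.03), so ln α = ½ ln(1.06238) = 0.03026.
Need α^N ≥ 28.1 ⇒ N ≥ ln(28.1) / ln α = 3.336 / 0.03026 = 110.25.
So at least 111 stages are needed.

111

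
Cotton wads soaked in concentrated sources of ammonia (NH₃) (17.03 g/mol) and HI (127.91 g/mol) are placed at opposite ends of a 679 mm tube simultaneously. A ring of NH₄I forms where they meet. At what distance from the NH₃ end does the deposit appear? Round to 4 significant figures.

497.5 mm

Distances travelled in equal time are proportional to diffusion rates, so d_NH₃/d_HI = √(M_HI/M_NH₃) = √(127.91/17.03) = 2.741.
With d_NH₃ + d_HI = 679 mm, d_HI = 679/(1 + 2.741) = 181.5 mm.
d_NH₃ = 679 − 181.5 = 497.5 mm.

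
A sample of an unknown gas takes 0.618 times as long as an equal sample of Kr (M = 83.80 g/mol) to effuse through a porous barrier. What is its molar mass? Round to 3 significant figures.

32.0 g/mol

By Graham's law, t_X/t_Kr = √(M_X/M_Kr).
0.618 = √(M_X/83.80)
M_X = 83.80 × 0.618² = 83.80 × 0.3819 = 32.0 g/mol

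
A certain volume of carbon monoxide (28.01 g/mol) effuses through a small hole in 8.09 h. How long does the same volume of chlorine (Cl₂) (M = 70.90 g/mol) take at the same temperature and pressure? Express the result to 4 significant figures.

From Graham's law, t_Cl₂/t_CO = √(M_Cl₂/M_CO) = √(70.90/28.01) = √2.531 = 1.591.
So the time for Cl₂ is 8.09 × 1.591 = 12.87 h.

12.87 h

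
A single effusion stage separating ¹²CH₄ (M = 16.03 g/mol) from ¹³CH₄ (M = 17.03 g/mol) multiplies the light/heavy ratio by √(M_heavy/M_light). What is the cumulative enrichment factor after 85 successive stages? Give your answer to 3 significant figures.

Overall factor = α^85 with α = √(17.03/16.03), i.e. (17.03/16.03)^(85/2).
= 1.06238^(85/2) = 13.1.

13.1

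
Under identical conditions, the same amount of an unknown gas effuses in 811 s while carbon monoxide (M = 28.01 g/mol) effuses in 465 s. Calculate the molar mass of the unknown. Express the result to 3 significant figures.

From Graham's law, t_X/t_CO = √(M_X/M_CO).
811/465 = 1.744 = √(M_X/28.01)
M_X = 28.01 × 1.744² = 28.01 × 3.042 = 85.2 g/mol

85.2 g/mol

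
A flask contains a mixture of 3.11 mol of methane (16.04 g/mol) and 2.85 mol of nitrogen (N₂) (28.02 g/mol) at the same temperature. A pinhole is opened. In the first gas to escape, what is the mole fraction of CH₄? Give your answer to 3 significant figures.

0.591

Rate_i ∝ x_i/√M_i (Graham's law weighted by mole fraction), so the effusate composition follows n_i/√M_i.
Mole fraction of CH₄ in the effusate = (n_CH₄/√M_CH₄) / (n_CH₄/√M_CH₄ + n_N₂/√M_N₂)
= (3.11/√16.04) / (3.11/√16.04 + 2.85/√28.02) = 0.7765/(0.7765 + 0.5384) = 0.591.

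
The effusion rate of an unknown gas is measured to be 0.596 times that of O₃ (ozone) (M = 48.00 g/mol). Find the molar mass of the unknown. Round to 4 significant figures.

135.1 g/mol

By Graham's law, rate_X/rate_O₃ = √(M_O₃/M_X).
0.596 = √(48.00/M_X)
M_X = 48.00 / 0.596² = 48.00 / 0.3552 = 135.1 g/mol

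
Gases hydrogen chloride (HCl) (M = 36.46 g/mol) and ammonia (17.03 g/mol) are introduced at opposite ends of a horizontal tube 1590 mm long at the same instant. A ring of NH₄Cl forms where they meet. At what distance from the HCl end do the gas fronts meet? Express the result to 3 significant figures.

646 mm

In equal time, each gas travels a distance ∝ its rate ∝ 1/√M, so d_HCl/d_NH₃ = √(M_NH₃/M_HCl) = √(17.03/36.46) = 0.6834.
With d_HCl + d_NH₃ = 1590 mm, d_NH₃ = 1590/(1 + 0.6834) = 944.5 mm.
d_HCl = 1590 − 944.5 = 646 mm.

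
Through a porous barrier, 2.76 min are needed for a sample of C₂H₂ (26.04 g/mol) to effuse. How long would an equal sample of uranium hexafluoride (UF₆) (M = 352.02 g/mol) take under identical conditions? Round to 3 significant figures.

10.1 min

By Graham's law, t_UF₆/t_C₂H₂ = √(M_UF₆/M_C₂H₂) = √(352.02/26.04) = √13.52 = 3.677.
So the time for UF₆ is 2.76 × 3.677 = 10.1 min.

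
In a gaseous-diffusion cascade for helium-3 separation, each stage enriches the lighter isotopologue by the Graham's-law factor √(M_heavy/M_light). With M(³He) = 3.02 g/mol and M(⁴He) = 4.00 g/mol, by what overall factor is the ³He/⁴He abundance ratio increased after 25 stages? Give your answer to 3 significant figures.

33.5

After 25 stages the ratio has grown by (√(4.00/3.02))^25 = (4.00/3.02)^(25/2).
= 1.32450^(25/2) = 33.5.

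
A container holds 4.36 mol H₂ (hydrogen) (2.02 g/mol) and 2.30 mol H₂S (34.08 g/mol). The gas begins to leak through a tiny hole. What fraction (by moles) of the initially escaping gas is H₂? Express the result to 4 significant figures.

The effusion rate of species i is ∝ p_i/√M_i ∝ n_i/√M_i.
x_H₂(eff) = (n_H₂/√M_H₂) / (n_H₂/√M_H₂ + n_H₂S/√M_H₂S)
= (4.36/√2.02) / (4.36/√2.02 + 2.30/√34.08) = 3.068/(3.068 + 0.3940) = 0.8862.

0.8862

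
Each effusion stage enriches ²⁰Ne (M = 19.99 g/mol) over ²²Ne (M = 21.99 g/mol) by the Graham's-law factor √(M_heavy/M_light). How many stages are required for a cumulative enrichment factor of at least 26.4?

With α = √(21.99/19.99) per stage, ln α = ½ ln(1.10005) = 0.04768.
Need α^N ≥ 26.4 ⇒ N ≥ ln(26.4) / ln α = 3.273 / 0.04768 = 68.66.
Minimum whole number of stages: N = 69.

69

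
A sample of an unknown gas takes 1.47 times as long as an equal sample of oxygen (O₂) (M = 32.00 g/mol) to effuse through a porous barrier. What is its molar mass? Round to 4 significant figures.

By Graham's law, t_X/t_O₂ = √(M_X/M_O₂).
1.47 = √(M_X/32.00)
M_X = 32.00 × 1.47² = 32.00 × 2.161 = 69.15 g/mol

69.15 g/mol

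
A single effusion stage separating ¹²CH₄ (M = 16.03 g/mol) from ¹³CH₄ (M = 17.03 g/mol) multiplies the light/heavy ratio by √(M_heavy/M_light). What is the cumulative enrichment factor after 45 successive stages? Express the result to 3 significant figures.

Overall factor = α^45 with α = √(17.03/16.03), i.e. (17.03/16.03)^(45/2).
= 1.06238^(45/2) = 3.90.

3.90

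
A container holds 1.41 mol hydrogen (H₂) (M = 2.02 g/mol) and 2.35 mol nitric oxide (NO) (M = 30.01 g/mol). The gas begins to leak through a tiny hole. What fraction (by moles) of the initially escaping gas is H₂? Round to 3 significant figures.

Rate_i ∝ x_i/√M_i (Graham's law weighted by mole fraction), so the effusate composition follows n_i/√M_i.
Mole fraction of H₂ in the effusate = (n_H₂/√M_H₂) / (n_H₂/√M_H₂ + n_NO/√M_NO)
= (1.41/√2.02) / (1.41/√2.02 + 2.35/√30.01) = 0.9921/(0.9921 + 0.4290) = 0.698.

0.698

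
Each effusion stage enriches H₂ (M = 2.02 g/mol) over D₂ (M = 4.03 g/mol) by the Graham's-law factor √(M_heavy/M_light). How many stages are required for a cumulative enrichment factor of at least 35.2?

Per stage α = (4.03/2.02)^(1/2) = 1.99505^0.5, giving ln α = 0.3453.
Need α^N ≥ 35.2 ⇒ N ≥ ln(35.2) / ln α = 3.561 / 0.3453 = 10.31.
So at least 11 stages are needed.

11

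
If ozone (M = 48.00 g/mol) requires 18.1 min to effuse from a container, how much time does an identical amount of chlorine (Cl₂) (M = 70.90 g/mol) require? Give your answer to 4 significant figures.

22.00 min

By Graham's law, t_Cl₂/t_O₃ = √(M_Cl₂/M_O₃) = √(70.90/48.00) = √1.477 = 1.215.
So the time for Cl₂ is 18.1 × 1.215 = 22.00 min.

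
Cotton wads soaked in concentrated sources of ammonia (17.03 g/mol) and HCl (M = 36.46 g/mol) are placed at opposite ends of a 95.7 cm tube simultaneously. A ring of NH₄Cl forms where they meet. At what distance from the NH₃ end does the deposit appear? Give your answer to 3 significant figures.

56.8 cm

In equal time, each gas travels a distance ∝ its rate ∝ 1/√M, so d_NH₃/d_HCl = √(M_HCl/M_NH₃) = √(36.46/17.03) = 1.463.
With d_NH₃ + d_HCl = 95.7 cm, d_HCl = 95.7/(1 + 1.463) = 38.85 cm.
d_NH₃ = 95.7 − 38.85 = 56.8 cm.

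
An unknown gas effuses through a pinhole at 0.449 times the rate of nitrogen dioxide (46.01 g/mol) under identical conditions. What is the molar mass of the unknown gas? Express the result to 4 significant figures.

By Graham's law, rate_X/rate_NO₂ = √(M_NO₂/M_X).
0.449 = √(46.01/M_X)
M_X = 46.01 / 0.449² = 46.01 / 0.2016 = 228.2 g/mol

228.2 g/mol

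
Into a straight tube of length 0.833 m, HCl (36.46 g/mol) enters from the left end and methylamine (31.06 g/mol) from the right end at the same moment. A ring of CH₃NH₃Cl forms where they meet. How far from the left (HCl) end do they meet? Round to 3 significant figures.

Distances travelled in equal time are proportional to diffusion rates, so d_HCl/d_CH₃NH₂ = √(M_CH₃NH₂/M_HCl) = √(31.06/36.46) = 0.9230.
With d_HCl + d_CH₃NH₂ = 0.833 m, d_CH₃NH₂ = 0.833/(1 + 0.9230) = 0.4332 m.
d_HCl = 0.833 − 0.4332 = 0.400 m.

0.400 m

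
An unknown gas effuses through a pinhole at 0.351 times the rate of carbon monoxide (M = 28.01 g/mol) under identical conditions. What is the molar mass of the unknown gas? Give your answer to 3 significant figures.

Using Graham's law: rate_X/rate_CO = √(M_CO/M_X).
0.351 = √(28.01/M_X)
M_X = 28.01 / 0.351² = 28.01 / 0.1232 = 227 g/mol

227 g/mol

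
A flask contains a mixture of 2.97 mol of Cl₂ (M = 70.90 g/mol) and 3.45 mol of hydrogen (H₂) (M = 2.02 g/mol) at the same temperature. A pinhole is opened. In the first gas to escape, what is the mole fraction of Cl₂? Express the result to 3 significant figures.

Rate_i ∝ x_i/√M_i (Graham's law weighted by mole fraction), so the effusate composition follows n_i/√M_i.
So x_Cl₂ in the escaping gas = (n_Cl₂/√M_Cl₂) / Σ(n_i/√M_i)
= (2.97/√70.90) / (2.97/√70.90 + 3.45/√2.02) = 0.3527/(0.3527 + 2.427) = 0.127.

0.127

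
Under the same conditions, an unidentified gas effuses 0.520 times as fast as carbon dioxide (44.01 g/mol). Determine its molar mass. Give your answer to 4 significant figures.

Graham's law gives rate_X/rate_CO₂ = √(M_CO₂/M_X).
0.520 = √(44.01/M_X)
M_X = 44.01 / 0.520² = 44.01 / 0.2704 = 162.8 g/mol

162.8 g/mol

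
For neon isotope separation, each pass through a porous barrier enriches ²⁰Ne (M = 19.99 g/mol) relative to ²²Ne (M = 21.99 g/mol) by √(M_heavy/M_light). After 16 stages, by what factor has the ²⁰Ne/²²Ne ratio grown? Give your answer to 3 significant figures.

Each stage multiplies the ratio by α = √(21.99/19.99), so after 16 stages the overall factor is α^16 = (21.99/19.99)^(16/2).
= 1.10005^8 = 2.14.

2.14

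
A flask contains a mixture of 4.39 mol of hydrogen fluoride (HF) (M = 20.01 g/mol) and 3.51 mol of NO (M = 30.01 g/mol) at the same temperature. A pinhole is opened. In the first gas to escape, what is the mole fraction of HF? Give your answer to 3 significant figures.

0.605

The effusion rate of species i is ∝ p_i/√M_i ∝ n_i/√M_i.
Mole fraction of HF in the effusate = (n_HF/√M_HF) / (n_HF/√M_HF + n_NO/√M_NO)
= (4.39/√20.01) / (4.39/√20.01 + 3.51/√30.01) = 0.9814/(0.9814 + 0.6407) = 0.605.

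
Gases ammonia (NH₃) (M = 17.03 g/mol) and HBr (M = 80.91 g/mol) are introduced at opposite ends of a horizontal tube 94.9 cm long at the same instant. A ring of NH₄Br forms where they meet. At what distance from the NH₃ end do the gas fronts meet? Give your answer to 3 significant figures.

Graham's law gives d_NH₃/d_HBr = rate_NH₃/rate_HBr = √(M_HBr/M_NH₃) = √(80.91/17.03) = 2.180.
With d_NH₃ + d_HBr = 94.9 cm, d_HBr = 94.9/(1 + 2.180) = 29.85 cm.
d_NH₃ = 94.9 − 29.85 = 65.1 cm.

65.1 cm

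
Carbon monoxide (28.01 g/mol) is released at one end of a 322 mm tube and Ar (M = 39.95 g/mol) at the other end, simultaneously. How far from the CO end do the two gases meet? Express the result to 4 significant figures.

175.3 mm

Graham's law gives d_CO/d_Ar = rate_CO/rate_Ar = √(M_Ar/M_CO) = √(39.95/28.01) = 1.194.
With d_CO + d_Ar = 322 mm, d_Ar = 322/(1 + 1.194) = 146.7 mm.
d_CO = 322 − 146.7 = 175.3 mm.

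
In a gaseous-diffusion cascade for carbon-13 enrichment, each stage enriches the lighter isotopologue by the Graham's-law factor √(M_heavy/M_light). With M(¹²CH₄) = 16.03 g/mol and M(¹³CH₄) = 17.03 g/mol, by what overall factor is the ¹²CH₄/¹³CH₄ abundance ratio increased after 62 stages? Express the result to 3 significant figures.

6.53

The single-stage factor is √(M_heavy/M_light), so 62 stages give [√(17.03/16.03)]^62 = (17.03/16.03)^(62/2).
= 1.06238^31 = 6.53.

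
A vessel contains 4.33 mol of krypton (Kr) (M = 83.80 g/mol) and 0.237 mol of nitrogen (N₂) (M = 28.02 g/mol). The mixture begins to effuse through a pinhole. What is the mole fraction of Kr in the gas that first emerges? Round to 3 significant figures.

Effusion rate of each component ∝ n_i/√M_i (partial pressure × 1/√M).
So x_Kr in the escaping gas = (n_Kr/√M_Kr) / Σ(n_i/√M_i)
= (4.33/√83.80) / (4.33/√83.80 + 0.237/√28.02) = 0.4730/(0.4730 + 0.04477) = 0.914.

0.914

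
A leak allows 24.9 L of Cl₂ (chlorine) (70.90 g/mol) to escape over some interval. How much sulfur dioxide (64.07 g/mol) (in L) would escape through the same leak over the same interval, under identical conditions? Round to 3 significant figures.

26.2 L

From Graham's law, rate_SO₂/rate_Cl₂ = √(M_Cl₂/M_SO₂) = √(70.90/64.07) = √1.107 = 1.052.
So the volume for SO₂ is 24.9 × 1.052 = 26.2 L.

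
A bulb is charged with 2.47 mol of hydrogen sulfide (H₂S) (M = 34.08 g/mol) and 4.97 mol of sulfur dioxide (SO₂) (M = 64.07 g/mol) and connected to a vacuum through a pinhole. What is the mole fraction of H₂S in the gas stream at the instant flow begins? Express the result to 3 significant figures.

0.405

Each component's effusion rate ∝ (its partial pressure)·(1/√M) ∝ n_i/√M_i.
x_H₂S(eff) = (n_H₂S/√M_H₂S) / (n_H₂S/√M_H₂S + n_SO₂/√M_SO₂)
= (2.47/√34.08) / (2.47/√34.08 + 4.97/√64.07) = 0.4231/(0.4231 + 0.6209) = 0.405.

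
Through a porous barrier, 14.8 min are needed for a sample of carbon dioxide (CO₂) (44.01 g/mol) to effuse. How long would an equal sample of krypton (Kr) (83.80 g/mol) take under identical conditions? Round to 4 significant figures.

By Graham's law, t_Kr/t_CO₂ = √(M_Kr/M_CO₂) = √(83.80/44.01) = √1.904 = 1.380.
So the time for Kr is 14.8 × 1.380 = 20.42 min.

20.42 min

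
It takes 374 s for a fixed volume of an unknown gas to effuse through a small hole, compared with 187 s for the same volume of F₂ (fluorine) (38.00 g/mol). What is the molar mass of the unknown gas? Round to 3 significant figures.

Graham's law gives t_X/t_F₂ = √(M_X/M_F₂).
374/187 = 2.000 = √(M_X/38.00)
M_X = 38.00 × 2.000² = 38.00 × 4.000 = 152 g/mol

152 g/mol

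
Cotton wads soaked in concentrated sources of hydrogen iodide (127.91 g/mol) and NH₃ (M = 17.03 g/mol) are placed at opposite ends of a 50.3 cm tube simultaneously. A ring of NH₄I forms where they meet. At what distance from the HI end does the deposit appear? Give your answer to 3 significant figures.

13.4 cm

Graham's law gives d_HI/d_NH₃ = rate_HI/rate_NH₃ = √(M_NH₃/M_HI) = √(17.03/127.91) = 0.3649.
With d_HI + d_NH₃ = 50.3 cm, d_NH₃ = 50.3/(1 + 0.3649) = 36.85 cm.
d_HI = 50.3 − 36.85 = 13.4 cm.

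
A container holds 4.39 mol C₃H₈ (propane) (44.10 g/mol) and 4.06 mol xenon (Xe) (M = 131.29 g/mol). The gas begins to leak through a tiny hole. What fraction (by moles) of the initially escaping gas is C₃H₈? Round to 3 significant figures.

0.651

Rate_i ∝ x_i/√M_i (Graham's law weighted by mole fraction), so the effusate composition follows n_i/√M_i.
So x_C₃H₈ in the escaping gas = (n_C₃H₈/√M_C₃H₈) / Σ(n_i/√M_i)
= (4.39/√44.10) / (4.39/√44.10 + 4.06/√131.29) = 0.6611/(0.6611 + 0.3543) = 0.651.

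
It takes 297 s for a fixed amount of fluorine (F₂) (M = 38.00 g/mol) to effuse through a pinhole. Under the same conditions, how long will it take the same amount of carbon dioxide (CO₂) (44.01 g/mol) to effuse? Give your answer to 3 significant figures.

Using Graham's law: t_CO₂/t_F₂ = √(M_CO₂/M_F₂) = √(44.01/38.00) = √1.158 = 1.076.
So the time for CO₂ is 297 × 1.076 = 320 s.

320 s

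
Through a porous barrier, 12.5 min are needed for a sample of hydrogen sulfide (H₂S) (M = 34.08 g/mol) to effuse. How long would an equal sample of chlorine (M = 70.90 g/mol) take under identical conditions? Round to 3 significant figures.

18.0 min

By Graham's law, t_Cl₂/t_H₂S = √(M_Cl₂/M_H₂S) = √(70.90/34.08) = √2.080 = 1.442.
So the time for Cl₂ is 12.5 × 1.442 = 18.0 min.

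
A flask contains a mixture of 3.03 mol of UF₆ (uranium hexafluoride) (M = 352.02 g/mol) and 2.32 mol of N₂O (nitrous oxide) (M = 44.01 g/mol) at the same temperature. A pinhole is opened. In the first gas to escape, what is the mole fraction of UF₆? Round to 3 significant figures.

Each component's effusion rate ∝ (its partial pressure)·(1/√M) ∝ n_i/√M_i.
x_UF₆(eff) = (n_UF₆/√M_UF₆) / (n_UF₆/√M_UF₆ + n_N₂O/√M_N₂O)
= (3.03/√352.02) / (3.03/√352.02 + 2.32/√44.01) = 0.1615/(0.1615 + 0.3497) = 0.316.

0.316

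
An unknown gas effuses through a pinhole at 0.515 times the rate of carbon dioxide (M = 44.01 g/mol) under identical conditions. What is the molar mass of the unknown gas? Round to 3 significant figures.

166 g/mol

By Graham's law, rate_X/rate_CO₂ = √(M_CO₂/M_X).
0.515 = √(44.01/M_X)
M_X = 44.01 / 0.515² = 44.01 / 0.2652 = 166 g/mol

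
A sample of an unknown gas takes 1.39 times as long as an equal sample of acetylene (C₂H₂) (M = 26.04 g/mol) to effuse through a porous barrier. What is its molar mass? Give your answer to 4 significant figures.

Since effusion rate ∝ 1/√M, t_X/t_C₂H₂ = √(M_X/M_C₂H₂).
1.39 = √(M_X/26.04)
M_X = 26.04 × 1.39² = 26.04 × 1.932 = 50.31 g/mol

50.31 g/mol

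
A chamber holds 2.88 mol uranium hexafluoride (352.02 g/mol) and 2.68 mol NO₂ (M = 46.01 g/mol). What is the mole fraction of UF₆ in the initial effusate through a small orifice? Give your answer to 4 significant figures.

Each component's effusion rate ∝ (its partial pressure)·(1/√M) ∝ n_i/√M_i.
Mole fraction of UF₆ in the effusate = (n_UF₆/√M_UF₆) / (n_UF₆/√M_UF₆ + n_NO₂/√M_NO₂)
= (2.88/√352.02) / (2.88/√352.02 + 2.68/√46.01) = 0.1535/(0.1535 + 0.3951) = 0.2798.

0.2798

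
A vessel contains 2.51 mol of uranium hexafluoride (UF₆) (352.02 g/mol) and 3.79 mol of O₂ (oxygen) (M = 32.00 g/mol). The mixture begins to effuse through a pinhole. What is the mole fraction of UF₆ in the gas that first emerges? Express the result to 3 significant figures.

0.166

Rate_i ∝ x_i/√M_i (Graham's law weighted by mole fraction), so the effusate composition follows n_i/√M_i.
So x_UF₆ in the escaping gas = (n_UF₆/√M_UF₆) / Σ(n_i/√M_i)
= (2.51/√352.02) / (2.51/√352.02 + 3.79/√32.00) = 0.1338/(0.1338 + 0.6700) = 0.166.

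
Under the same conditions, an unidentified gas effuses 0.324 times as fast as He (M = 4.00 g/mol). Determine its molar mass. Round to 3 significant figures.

38.1 g/mol

By Graham's law, rate_X/rate_He = √(M_He/M_X).
0.324 = √(4.00/M_X)
M_X = 4.00 / 0.324² = 4.00 / 0.1050 = 38.1 g/mol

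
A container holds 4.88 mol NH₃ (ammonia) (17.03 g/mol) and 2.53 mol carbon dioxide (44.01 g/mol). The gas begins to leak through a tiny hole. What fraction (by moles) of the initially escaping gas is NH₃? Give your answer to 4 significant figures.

0.7561

Effusion rate of each component ∝ n_i/√M_i (partial pressure × 1/√M).
So x_NH₃ in the escaping gas = (n_NH₃/√M_NH₃) / Σ(n_i/√M_i)
= (4.88/√17.03) / (4.88/√17.03 + 2.53/√44.01) = 1.183/(1.183 + 0.3814) = 0.7561.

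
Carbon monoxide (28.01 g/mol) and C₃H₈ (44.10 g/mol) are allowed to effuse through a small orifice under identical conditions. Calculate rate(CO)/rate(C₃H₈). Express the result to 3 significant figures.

1.25

From Graham's law, rate_CO/rate_C₃H₈ = √(M_C₃H₈/M_CO) = √(44.10/28.01) = √1.574 = 1.25.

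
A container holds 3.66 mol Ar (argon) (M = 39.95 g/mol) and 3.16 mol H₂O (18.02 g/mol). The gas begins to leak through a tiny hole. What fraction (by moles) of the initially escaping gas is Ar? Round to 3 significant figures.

0.438

Rate_i ∝ x_i/√M_i (Graham's law weighted by mole fraction), so the effusate composition follows n_i/√M_i.
x_Ar(eff) = (n_Ar/√M_Ar) / (n_Ar/√M_Ar + n_H₂O/√M_H₂O)
= (3.66/√39.95) / (3.66/√39.95 + 3.16/√18.02) = 0.5791/(0.5791 + 0.7444) = 0.438.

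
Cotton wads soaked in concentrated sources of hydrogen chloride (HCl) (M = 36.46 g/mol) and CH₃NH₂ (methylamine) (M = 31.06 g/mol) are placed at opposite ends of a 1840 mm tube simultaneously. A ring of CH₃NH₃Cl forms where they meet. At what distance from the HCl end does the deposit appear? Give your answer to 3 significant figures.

883 mm

Distances travelled in equal time are proportional to diffusion rates, so d_HCl/d_CH₃NH₂ = √(M_CH₃NH₂/M_HCl) = √(31.06/36.46) = 0.9230.
With d_HCl + d_CH₃NH₂ = 1840 mm, d_CH₃NH₂ = 1840/(1 + 0.9230) = 956.8 mm.
d_HCl = 1840 − 956.8 = 883 mm.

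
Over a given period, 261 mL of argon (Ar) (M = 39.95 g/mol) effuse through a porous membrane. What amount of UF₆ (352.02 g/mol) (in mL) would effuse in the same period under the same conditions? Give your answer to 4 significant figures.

87.93 mL

From Graham's law, rate_UF₆/rate_Ar = √(M_Ar/M_UF₆) = √(39.95/352.02) = √0.1135 = 0.3369.
So the volume for UF₆ is 261 × 0.3369 = 87.93 mL.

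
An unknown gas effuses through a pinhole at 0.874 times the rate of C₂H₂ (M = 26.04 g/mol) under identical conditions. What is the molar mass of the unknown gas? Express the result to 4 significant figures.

By Graham's law, rate_X/rate_C₂H₂ = √(M_C₂H₂/M_X).
0.874 = √(26.04/M_X)
M_X = 26.04 / 0.874² = 26.04 / 0.7639 = 34.09 g/mol

34.09 g/mol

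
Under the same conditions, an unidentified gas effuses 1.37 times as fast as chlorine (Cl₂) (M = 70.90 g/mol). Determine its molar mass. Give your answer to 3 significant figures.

37.8 g/mol

Since effusion rate ∝ 1/√M, rate_X/rate_Cl₂ = √(M_Cl₂/M_X).
1.37 = √(70.90/M_X)
M_X = 70.90 / 1.37² = 70.90 / 1.877 = 37.8 g/mol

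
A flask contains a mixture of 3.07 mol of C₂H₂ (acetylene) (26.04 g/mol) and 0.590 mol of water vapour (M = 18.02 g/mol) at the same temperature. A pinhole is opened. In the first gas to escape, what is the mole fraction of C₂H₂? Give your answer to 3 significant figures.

Effusion rate of each component ∝ n_i/√M_i (partial pressure × 1/√M).
So x_C₂H₂ in the escaping gas = (n_C₂H₂/√M_C₂H₂) / Σ(n_i/√M_i)
= (3.07/√26.04) / (3.07/√26.04 + 0.590/√18.02) = 0.6016/(0.6016 + 0.1390) = 0.812.

0.812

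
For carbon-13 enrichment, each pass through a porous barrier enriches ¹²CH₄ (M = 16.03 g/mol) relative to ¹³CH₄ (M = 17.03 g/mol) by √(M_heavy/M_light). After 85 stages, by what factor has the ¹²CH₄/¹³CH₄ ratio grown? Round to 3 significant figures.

13.1

Each stage multiplies the ratio by α = √(17.03/16.03), so after 85 stages the overall factor is α^85 = (17.03/16.03)^(85/2).
= 1.06238^(85/2) = 13.1.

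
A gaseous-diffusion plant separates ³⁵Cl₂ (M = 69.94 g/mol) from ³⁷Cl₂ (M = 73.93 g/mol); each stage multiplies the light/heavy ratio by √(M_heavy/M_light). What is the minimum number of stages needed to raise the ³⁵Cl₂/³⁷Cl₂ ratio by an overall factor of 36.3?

Per stage α = (73.93/69.94)^(1/2) = 1.05705^0.5, giving ln α = 0.02774.
Need α^N ≥ 36.3 ⇒ N ≥ ln(36.3) / ln α = 3.592 / 0.02774 = 129.48.
So at least 130 stages are needed.

130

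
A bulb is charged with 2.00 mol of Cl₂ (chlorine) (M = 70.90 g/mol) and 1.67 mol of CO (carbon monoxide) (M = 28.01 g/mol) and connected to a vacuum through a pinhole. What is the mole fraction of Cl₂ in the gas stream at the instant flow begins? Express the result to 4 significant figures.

0.4295

Each component's effusion rate ∝ (its partial pressure)·(1/√M) ∝ n_i/√M_i.
x_Cl₂(eff) = (n_Cl₂/√M_Cl₂) / (n_Cl₂/√M_Cl₂ + n_CO/√M_CO)
= (2.00/√70.90) / (2.00/√70.90 + 1.67/√28.01) = 0.2375/(0.2375 + 0.3155) = 0.4295.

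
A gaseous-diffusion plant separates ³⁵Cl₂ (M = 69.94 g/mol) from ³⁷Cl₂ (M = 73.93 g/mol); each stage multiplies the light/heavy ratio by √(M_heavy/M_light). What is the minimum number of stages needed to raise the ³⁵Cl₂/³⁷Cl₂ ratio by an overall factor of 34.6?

128

With α = √(73.93/69.94) per stage, ln α = ½ ln(1.05705) = 0.02774.
Need α^N ≥ 34.6 ⇒ N ≥ ln(34.6) / ln α = 3.544 / 0.02774 = 127.75.
So at least 128 stages are needed.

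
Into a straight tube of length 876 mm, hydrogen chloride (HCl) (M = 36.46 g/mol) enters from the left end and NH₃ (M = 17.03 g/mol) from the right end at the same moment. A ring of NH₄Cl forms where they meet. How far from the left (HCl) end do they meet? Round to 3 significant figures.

Graham's law gives d_HCl/d_NH₃ = rate_HCl/rate_NH₃ = √(M_NH₃/M_HCl) = √(17.03/36.46) = 0.6834.
With d_HCl + d_NH₃ = 876 mm, d_NH₃ = 876/(1 + 0.6834) = 520.4 mm.
d_HCl = 876 − 520.4 = 356 mm.

356 mm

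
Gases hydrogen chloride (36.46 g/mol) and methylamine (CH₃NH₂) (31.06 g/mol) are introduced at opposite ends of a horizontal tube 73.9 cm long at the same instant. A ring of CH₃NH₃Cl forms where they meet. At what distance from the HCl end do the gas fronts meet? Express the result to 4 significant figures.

35.47 cm

Graham's law gives d_HCl/d_CH₃NH₂ = rate_HCl/rate_CH₃NH₂ = √(M_CH₃NH₂/M_HCl) = √(31.06/36.46) = 0.9230.
With d_HCl + d_CH₃NH₂ = 73.9 cm, d_CH₃NH₂ = 73.9/(1 + 0.9230) = 38.43 cm.
d_HCl = 73.9 − 38.43 = 35.47 cm.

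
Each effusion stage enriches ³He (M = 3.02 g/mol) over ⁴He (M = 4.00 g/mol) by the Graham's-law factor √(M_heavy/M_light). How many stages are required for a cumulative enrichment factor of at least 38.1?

26

With α = √(4.00/3.02) per stage, ln α = ½ ln(1.32450) = 0.1405.
Need α^N ≥ 38.1 ⇒ N ≥ ln(38.1) / ln α = 3.640 / 0.1405 = 25.91.
Rounding up, N = 26 stages.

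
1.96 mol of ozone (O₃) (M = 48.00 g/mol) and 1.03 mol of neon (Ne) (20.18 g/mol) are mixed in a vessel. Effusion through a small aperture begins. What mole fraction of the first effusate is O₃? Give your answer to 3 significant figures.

Effusion rate of each component ∝ n_i/√M_i (partial pressure × 1/√M).
x_O₃(eff) = (n_O₃/√M_O₃) / (n_O₃/√M_O₃ + n_Ne/√M_Ne)
= (1.96/√48.00) / (1.96/√48.00 + 1.03/√20.18) = 0.2829/(0.2829 + 0.2293) = 0.552.

0.552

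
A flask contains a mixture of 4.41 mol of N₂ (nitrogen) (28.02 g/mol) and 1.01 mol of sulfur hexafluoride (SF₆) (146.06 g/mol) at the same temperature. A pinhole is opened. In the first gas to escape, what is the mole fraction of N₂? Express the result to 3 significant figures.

Effusion rate of each component ∝ n_i/√M_i (partial pressure × 1/√M).
Mole fraction of N₂ in the effusate = (n_N₂/√M_N₂) / (n_N₂/√M_N₂ + n_SF₆/√M_SF₆)
= (4.41/√28.02) / (4.41/√28.02 + 1.01/√146.06) = 0.8331/(0.8331 + 0.08357) = 0.909.

0.909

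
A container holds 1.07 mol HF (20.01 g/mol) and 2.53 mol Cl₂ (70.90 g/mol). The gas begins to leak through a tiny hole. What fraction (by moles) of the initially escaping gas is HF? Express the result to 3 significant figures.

0.443

Effusion rate of each component ∝ n_i/√M_i (partial pressure × 1/√M).
So x_HF in the escaping gas = (n_HF/√M_HF) / Σ(n_i/√M_i)
= (1.07/√20.01) / (1.07/√20.01 + 2.53/√70.90) = 0.2392/(0.2392 + 0.3005) = 0.443.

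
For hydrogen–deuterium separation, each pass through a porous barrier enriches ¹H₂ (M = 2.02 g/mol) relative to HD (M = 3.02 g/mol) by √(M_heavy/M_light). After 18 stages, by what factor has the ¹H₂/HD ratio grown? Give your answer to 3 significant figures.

37.3

After 18 stages the ratio has grown by (√(3.02/2.02))^18 = (3.02/2.02)^(18/2).
= 1.49505^9 = 37.3.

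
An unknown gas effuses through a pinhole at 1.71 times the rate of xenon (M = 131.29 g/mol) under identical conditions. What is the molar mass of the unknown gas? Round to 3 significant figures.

44.9 g/mol

Since effusion rate ∝ 1/√M, rate_X/rate_Xe = √(M_Xe/M_X).
1.71 = √(131.29/M_X)
M_X = 131.29 / 1.71² = 131.29 / 2.924 = 44.9 g/mol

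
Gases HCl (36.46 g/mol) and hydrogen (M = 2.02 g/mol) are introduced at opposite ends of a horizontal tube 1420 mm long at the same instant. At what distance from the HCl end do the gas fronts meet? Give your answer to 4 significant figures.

The fronts meet when d_HCl + d_H₂ = L with d_HCl/d_H₂ = √(M_H₂/M_HCl) (Graham's law). Here √(M_H₂/M_HCl) = √(2.02/36.46) = 0.2354.
With d_HCl + d_H₂ = 1420 mm, d_H₂ = 1420/(1 + 0.2354) = 1149 mm.
d_HCl = 1420 − 1149 = 270.6 mm.

270.6 mm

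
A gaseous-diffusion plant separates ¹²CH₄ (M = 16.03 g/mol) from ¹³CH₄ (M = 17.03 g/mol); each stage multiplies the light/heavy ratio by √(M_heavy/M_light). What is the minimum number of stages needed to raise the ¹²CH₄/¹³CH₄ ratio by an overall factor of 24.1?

Single-stage factor α = √(17.03/16.03), so ln α = ½ ln(1.06238) = 0.03026.
Need α^N ≥ 24.1 ⇒ N ≥ ln(24.1) / ln α = 3.182 / 0.03026 = 105.17.
Rounding up, N = 106 stages.

106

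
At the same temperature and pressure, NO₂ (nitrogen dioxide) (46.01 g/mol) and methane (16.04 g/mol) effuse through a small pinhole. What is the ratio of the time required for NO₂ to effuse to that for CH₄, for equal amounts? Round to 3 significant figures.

Using Graham's law: t_NO₂/t_CH₄ = √(M_NO₂/M_CH₄) = √(46.01/16.04) = √2.868 = 1.69.

1.69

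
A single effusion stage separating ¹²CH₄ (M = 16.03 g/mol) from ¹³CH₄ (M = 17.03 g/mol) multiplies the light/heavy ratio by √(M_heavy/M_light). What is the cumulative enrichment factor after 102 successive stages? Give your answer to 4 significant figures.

After 102 stages the ratio has grown by (√(17.03/16.03))^102 = (17.03/16.03)^(102/2).
= 1.06238^51 = 21.89.

21.89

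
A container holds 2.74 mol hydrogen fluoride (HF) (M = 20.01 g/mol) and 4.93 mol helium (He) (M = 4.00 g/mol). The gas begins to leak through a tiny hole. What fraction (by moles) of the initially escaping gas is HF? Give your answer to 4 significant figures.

Rate_i ∝ x_i/√M_i (Graham's law weighted by mole fraction), so the effusate composition follows n_i/√M_i.
So x_HF in the escaping gas = (n_HF/√M_HF) / Σ(n_i/√M_i)
= (2.74/√20.01) / (2.74/√20.01 + 4.93/√4.00) = 0.6125/(0.6125 + 2.465) = 0.1990.

0.1990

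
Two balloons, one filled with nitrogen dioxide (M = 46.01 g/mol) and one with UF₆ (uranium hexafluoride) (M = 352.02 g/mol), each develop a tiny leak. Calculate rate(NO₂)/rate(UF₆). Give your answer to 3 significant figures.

Graham's law gives rate_NO₂/rate_UF₆ = √(M_UF₆/M_NO₂) = √(352.02/46.01) = √7.651 = 2.77.

2.77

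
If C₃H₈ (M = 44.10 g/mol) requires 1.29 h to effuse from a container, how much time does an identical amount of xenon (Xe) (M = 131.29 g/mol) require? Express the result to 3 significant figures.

2.23 h

From Graham's law, t_Xe/t_C₃H₈ = √(M_Xe/M_C₃H₈) = √(131.29/44.10) = √2.977 = 1.725.
So the time for Xe is 1.29 × 1.725 = 2.23 h.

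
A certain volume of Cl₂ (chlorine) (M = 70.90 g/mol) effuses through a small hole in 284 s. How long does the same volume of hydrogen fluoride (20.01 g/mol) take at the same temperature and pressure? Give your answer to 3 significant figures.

151 s

Since effusion rate ∝ 1/√M, t_HF/t_Cl₂ = √(M_HF/M_Cl₂) = √(20.01/70.90) = √0.2822 = 0.5313.
So the time for HF is 284 × 0.5313 = 151 s.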